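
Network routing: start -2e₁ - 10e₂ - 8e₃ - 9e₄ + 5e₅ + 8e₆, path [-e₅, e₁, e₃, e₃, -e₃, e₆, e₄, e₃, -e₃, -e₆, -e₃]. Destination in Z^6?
(-1, -10, -8, -8, 4, 8)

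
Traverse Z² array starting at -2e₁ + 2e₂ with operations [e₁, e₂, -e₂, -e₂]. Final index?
(-1, 1)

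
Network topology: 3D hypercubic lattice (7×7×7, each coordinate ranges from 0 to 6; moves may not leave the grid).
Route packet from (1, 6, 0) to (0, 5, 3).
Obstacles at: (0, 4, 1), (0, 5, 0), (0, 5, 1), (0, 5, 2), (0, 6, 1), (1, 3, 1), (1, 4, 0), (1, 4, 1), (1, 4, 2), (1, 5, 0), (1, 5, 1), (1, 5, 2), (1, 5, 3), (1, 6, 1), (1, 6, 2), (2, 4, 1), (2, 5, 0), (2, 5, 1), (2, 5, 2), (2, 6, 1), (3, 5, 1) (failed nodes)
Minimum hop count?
9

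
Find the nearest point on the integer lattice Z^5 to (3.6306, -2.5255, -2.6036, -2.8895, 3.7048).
(4, -3, -3, -3, 4)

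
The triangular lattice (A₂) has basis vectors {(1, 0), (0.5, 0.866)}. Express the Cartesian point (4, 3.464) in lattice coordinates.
2b₁ + 4b₂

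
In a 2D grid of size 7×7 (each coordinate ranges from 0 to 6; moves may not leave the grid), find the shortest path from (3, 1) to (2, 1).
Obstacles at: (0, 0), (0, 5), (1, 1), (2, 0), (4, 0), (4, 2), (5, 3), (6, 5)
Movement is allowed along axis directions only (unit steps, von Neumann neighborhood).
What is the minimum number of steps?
1
(one shortest path: (3, 1) → (2, 1))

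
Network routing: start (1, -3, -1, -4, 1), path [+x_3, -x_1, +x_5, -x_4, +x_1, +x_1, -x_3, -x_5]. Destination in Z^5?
(2, -3, -1, -5, 1)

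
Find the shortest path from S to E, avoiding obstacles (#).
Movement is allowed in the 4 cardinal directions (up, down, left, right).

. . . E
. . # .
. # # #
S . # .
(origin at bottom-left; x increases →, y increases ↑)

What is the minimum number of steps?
6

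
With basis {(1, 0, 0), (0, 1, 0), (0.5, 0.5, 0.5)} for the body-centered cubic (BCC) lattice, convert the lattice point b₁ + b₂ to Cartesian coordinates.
(1, 1, 0)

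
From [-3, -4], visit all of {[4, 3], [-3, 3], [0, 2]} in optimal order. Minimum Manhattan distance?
16
(one optimal route: (-3, -4) → (-3, 3) → (0, 2) → (4, 3))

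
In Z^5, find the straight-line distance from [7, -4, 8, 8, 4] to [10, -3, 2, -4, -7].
17.6352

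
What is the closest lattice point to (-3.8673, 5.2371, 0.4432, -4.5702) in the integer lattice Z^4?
(-4, 5, 0, -5)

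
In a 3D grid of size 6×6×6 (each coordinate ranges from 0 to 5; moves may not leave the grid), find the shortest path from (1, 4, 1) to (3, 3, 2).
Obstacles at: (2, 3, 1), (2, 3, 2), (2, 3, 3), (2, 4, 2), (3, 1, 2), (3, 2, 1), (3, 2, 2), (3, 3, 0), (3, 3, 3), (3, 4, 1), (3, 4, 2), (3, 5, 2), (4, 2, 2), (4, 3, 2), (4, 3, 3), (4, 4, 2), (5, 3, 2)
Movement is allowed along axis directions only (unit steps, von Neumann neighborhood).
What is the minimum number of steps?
8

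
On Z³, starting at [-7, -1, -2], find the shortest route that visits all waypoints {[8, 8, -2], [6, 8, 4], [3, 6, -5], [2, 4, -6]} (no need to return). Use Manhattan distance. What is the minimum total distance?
40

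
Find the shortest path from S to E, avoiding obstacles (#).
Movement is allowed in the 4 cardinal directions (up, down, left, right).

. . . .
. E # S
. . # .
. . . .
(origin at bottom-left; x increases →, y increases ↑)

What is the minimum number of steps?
4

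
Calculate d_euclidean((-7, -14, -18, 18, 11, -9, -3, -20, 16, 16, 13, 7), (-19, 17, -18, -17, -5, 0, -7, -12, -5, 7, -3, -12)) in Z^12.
62.3378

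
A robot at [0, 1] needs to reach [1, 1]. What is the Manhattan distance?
1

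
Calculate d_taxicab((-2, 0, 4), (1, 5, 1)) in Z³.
11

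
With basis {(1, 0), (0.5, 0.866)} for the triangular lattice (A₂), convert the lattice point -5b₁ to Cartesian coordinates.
(-5, 0)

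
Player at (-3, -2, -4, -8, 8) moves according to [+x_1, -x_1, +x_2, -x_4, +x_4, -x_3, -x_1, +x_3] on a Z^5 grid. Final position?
(-4, -1, -4, -8, 8)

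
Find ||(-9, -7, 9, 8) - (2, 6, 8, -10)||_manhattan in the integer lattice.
43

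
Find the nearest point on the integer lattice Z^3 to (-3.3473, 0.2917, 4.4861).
(-3, 0, 4)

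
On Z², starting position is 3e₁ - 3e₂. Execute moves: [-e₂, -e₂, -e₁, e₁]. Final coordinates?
(3, -5)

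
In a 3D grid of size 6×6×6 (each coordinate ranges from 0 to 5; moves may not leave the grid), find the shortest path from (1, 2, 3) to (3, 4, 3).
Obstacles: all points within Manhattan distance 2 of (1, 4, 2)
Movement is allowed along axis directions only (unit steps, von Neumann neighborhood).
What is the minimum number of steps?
4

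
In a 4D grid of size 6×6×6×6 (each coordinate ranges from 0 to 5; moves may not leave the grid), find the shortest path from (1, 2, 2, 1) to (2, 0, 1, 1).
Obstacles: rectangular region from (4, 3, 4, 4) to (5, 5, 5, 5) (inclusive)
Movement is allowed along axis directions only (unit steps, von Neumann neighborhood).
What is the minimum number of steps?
4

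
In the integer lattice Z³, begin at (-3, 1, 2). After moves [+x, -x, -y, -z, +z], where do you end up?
(-3, 0, 2)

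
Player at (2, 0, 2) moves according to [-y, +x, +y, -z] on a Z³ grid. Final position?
(3, 0, 1)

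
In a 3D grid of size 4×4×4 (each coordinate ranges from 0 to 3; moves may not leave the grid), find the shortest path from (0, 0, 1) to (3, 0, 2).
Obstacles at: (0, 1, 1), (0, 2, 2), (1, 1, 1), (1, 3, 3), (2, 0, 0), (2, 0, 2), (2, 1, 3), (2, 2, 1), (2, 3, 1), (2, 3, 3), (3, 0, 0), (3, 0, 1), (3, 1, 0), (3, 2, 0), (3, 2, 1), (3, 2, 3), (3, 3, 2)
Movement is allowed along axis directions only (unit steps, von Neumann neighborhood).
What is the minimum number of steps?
6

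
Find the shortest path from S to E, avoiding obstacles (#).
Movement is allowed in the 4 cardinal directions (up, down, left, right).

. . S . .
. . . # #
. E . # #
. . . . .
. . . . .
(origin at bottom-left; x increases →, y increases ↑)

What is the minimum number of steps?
3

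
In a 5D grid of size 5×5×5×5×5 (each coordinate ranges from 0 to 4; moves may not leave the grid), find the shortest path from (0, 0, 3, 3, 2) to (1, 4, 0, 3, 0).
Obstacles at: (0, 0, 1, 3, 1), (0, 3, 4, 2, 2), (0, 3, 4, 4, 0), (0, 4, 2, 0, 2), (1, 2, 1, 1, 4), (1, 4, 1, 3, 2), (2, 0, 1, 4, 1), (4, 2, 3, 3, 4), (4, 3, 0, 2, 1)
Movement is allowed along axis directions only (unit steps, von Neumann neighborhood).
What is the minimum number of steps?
10
(one shortest path: (0, 0, 3, 3, 2) → (1, 0, 3, 3, 2) → (1, 1, 3, 3, 2) → (1, 2, 3, 3, 2) → (1, 3, 3, 3, 2) → (1, 4, 3, 3, 2) → (1, 4, 2, 3, 2) → (1, 4, 2, 3, 1) → (1, 4, 1, 3, 1) → (1, 4, 0, 3, 1) → (1, 4, 0, 3, 0))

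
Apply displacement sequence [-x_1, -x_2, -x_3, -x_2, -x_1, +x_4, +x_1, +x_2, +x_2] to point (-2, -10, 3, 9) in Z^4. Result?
(-3, -10, 2, 10)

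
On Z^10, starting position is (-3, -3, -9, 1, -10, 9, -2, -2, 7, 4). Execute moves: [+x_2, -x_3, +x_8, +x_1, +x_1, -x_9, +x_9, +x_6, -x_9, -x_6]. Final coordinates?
(-1, -2, -10, 1, -10, 9, -2, -1, 6, 4)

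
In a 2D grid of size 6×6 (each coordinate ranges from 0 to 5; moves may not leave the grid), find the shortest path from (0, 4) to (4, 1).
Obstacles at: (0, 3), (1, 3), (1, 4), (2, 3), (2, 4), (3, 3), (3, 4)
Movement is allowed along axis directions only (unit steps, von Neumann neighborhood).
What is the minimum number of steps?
9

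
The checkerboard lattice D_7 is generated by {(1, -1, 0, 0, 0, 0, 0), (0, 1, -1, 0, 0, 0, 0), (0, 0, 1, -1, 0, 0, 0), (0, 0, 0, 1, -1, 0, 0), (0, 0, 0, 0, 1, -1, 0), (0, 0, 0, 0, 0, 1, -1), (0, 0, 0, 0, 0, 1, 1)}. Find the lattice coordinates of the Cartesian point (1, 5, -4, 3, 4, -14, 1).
b₁ + 6b₂ + 2b₃ + 5b₄ + 9b₅ - 3b₆ - 2b₇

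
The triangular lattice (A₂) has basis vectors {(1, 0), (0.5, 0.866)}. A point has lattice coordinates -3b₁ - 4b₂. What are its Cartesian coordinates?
(-5, -3.464)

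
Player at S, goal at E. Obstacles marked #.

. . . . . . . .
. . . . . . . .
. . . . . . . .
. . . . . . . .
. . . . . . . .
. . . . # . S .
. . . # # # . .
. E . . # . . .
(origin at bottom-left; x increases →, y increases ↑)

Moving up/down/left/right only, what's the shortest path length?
9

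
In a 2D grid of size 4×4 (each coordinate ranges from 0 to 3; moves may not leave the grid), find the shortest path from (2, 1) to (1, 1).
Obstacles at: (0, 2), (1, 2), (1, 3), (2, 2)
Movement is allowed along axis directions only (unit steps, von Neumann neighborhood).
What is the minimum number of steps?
1
(one shortest path: (2, 1) → (1, 1))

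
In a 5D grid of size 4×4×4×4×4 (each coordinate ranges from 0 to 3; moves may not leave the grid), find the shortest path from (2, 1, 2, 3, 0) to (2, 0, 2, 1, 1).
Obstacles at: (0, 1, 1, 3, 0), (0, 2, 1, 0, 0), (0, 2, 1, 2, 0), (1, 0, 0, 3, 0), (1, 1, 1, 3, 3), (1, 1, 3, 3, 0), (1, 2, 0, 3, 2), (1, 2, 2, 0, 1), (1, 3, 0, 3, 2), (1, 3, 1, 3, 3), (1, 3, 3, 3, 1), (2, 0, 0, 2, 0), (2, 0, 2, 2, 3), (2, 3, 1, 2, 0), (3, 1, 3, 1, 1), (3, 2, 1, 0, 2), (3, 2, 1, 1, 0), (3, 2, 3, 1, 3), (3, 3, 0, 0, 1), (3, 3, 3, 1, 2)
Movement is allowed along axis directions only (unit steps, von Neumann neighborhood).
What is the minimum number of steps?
4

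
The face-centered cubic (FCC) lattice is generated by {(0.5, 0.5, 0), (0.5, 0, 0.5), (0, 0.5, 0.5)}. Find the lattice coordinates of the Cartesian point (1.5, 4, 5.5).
3b₂ + 8b₃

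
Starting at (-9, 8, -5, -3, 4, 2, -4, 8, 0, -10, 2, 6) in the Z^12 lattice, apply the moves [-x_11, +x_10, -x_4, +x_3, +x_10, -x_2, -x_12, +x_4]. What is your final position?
(-9, 7, -4, -3, 4, 2, -4, 8, 0, -8, 1, 5)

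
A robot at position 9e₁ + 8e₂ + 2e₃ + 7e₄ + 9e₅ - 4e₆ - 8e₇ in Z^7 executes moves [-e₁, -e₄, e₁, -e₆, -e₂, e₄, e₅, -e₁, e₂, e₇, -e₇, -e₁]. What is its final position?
(7, 8, 2, 7, 10, -5, -8)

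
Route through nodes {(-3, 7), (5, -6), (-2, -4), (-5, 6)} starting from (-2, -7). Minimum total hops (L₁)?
32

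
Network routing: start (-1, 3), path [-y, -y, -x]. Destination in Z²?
(-2, 1)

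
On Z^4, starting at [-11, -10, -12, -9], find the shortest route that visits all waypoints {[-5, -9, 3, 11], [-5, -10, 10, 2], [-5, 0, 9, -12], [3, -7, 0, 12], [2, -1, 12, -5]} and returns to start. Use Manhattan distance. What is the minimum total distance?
164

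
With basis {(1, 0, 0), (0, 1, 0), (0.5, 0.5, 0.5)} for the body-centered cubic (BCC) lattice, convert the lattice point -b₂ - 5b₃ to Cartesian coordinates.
(-2.5, -3.5, -2.5)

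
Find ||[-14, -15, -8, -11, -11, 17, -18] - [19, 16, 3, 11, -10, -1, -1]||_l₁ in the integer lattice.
133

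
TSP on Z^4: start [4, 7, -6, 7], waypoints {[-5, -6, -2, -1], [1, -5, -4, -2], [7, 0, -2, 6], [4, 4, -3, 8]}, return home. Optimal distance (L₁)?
78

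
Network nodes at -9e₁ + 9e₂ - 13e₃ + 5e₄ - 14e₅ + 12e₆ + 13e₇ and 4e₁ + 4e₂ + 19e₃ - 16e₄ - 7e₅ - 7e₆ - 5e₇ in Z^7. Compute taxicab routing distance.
115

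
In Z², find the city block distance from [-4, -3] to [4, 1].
12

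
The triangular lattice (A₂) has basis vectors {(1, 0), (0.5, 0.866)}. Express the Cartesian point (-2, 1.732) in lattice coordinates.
-3b₁ + 2b₂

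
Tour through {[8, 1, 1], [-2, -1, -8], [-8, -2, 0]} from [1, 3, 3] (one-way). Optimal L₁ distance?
46
(one optimal route: (1, 3, 3) → (8, 1, 1) → (-8, -2, 0) → (-2, -1, -8))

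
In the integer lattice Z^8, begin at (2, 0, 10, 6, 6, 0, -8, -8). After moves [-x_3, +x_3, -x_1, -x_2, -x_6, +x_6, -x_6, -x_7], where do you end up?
(1, -1, 10, 6, 6, -1, -9, -8)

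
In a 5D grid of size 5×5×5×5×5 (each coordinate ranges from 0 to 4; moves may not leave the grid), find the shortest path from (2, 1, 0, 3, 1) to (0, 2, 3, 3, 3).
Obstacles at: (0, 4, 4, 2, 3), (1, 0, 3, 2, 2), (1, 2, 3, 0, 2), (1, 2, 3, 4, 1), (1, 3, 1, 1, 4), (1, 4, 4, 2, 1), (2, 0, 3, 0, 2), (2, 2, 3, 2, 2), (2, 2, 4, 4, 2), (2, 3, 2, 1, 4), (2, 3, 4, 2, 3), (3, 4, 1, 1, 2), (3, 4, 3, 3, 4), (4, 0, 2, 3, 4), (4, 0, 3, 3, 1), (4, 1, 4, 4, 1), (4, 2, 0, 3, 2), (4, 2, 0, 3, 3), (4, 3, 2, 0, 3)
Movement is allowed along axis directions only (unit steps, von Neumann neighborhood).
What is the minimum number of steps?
8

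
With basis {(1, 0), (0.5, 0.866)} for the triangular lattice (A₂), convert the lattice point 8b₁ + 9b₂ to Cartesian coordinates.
(12.5, 7.794)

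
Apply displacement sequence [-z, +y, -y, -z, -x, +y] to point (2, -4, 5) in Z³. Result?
(1, -3, 3)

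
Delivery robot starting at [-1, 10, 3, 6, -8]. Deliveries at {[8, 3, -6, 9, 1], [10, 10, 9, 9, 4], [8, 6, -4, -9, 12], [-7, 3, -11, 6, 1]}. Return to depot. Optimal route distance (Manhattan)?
170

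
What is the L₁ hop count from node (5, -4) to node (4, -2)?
3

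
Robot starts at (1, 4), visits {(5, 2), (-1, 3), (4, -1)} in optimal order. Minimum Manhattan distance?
14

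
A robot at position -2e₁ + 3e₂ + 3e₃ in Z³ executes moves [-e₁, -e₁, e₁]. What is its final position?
(-3, 3, 3)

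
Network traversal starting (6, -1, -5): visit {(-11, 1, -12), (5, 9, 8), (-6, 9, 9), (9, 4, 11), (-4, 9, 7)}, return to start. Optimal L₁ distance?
110
(one optimal route: (6, -1, -5) → (-11, 1, -12) → (-6, 9, 9) → (-4, 9, 7) → (5, 9, 8) → (9, 4, 11) → (6, -1, -5))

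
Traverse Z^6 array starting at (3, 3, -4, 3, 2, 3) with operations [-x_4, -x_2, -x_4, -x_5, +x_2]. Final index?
(3, 3, -4, 1, 1, 3)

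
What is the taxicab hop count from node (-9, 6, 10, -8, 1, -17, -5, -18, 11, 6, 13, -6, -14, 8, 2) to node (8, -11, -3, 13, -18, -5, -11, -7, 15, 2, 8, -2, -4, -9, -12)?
174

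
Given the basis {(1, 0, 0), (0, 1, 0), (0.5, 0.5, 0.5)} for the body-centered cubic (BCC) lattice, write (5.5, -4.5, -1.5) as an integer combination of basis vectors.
7b₁ - 3b₂ - 3b₃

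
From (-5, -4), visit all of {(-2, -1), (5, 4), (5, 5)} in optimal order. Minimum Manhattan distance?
19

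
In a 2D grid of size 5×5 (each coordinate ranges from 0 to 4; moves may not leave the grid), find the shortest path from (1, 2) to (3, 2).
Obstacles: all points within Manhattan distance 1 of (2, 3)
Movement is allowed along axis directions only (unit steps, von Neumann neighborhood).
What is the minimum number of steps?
4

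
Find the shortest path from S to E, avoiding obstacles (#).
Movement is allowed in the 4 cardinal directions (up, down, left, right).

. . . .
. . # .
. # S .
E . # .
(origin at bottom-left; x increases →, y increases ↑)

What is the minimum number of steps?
9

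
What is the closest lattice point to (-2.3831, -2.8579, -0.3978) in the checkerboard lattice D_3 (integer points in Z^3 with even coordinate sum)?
(-2, -3, -1)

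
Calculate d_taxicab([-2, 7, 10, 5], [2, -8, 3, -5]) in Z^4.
36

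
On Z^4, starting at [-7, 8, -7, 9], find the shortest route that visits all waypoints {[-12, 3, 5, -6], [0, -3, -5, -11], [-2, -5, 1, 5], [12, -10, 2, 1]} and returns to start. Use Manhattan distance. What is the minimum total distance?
162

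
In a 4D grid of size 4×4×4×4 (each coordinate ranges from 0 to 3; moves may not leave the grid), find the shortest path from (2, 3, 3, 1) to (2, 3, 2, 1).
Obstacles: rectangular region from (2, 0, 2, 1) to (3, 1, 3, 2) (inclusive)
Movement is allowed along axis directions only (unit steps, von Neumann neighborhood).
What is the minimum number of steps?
1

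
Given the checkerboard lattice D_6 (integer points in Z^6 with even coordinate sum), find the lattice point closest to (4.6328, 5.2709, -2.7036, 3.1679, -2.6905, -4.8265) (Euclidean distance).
(5, 5, -3, 3, -3, -5)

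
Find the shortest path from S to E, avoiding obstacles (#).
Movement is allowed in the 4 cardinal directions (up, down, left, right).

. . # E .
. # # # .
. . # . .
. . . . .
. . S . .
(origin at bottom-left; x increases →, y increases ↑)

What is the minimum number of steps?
7
(one shortest path: (2, 0) → (3, 0) → (4, 0) → (4, 1) → (4, 2) → (4, 3) → (4, 4) → (3, 4))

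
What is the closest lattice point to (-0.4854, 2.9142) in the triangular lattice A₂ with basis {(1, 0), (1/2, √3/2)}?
(-0.5, 2.598)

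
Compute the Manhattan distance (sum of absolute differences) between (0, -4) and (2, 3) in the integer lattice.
9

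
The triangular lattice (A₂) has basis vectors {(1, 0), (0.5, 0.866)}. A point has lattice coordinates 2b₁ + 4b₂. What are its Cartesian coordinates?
(4, 3.464)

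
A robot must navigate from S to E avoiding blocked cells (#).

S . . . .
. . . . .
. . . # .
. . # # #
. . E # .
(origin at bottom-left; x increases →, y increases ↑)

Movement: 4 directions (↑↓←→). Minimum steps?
6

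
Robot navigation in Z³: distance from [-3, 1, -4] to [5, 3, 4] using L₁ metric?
18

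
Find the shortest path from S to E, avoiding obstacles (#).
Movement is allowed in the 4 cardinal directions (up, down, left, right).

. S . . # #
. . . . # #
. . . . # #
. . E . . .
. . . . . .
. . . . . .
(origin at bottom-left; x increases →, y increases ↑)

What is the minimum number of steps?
4
(one shortest path: (1, 5) → (2, 5) → (2, 4) → (2, 3) → (2, 2))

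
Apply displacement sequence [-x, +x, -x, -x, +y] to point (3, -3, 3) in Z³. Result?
(1, -2, 3)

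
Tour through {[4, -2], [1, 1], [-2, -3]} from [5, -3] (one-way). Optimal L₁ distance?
15
(one optimal route: (5, -3) → (4, -2) → (1, 1) → (-2, -3))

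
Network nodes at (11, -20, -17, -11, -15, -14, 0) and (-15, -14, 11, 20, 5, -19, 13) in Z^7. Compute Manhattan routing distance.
129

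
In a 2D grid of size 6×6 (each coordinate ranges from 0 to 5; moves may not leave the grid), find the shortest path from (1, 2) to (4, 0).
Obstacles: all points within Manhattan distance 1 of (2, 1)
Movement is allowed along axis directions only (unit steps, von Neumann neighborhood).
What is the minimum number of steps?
7
(one shortest path: (1, 2) → (1, 3) → (2, 3) → (3, 3) → (4, 3) → (4, 2) → (4, 1) → (4, 0))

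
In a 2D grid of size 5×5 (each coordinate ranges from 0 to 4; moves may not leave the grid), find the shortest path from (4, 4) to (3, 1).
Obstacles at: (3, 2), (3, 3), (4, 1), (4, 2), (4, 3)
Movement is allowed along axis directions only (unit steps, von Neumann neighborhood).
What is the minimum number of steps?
6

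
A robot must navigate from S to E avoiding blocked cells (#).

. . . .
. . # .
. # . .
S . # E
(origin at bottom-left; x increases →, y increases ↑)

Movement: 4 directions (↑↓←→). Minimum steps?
9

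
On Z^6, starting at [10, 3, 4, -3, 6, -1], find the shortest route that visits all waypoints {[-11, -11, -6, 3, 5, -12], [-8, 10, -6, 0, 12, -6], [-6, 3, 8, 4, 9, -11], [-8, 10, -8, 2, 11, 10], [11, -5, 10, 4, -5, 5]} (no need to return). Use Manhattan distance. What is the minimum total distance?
196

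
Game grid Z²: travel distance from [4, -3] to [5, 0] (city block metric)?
4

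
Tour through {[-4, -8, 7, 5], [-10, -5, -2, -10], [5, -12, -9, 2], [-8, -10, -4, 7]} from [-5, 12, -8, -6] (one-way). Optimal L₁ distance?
109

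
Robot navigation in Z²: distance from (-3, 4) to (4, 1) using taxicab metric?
10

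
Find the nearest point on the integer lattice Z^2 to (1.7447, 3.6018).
(2, 4)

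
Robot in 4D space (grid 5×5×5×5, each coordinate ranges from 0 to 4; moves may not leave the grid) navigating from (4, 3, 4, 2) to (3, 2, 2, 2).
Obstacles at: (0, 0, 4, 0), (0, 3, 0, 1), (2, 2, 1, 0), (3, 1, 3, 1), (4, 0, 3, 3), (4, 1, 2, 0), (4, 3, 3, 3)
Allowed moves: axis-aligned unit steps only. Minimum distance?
4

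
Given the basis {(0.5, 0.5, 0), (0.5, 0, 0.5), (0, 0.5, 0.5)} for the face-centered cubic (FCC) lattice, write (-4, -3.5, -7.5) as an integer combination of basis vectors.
-8b₂ - 7b₃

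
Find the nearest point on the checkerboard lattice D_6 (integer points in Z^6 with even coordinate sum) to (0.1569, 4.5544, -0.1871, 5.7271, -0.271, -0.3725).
(0, 4, 0, 6, 0, 0)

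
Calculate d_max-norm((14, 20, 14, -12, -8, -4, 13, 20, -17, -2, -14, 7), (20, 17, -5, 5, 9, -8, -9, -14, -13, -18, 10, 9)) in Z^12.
34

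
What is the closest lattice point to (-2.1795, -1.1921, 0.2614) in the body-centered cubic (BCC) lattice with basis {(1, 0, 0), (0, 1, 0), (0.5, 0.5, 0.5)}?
(-2, -1, 0)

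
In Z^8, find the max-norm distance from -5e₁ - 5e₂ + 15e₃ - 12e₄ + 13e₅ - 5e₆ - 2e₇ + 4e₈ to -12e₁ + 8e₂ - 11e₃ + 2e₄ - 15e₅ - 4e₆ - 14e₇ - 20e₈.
28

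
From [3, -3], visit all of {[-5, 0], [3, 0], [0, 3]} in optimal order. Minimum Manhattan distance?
17
(one optimal route: (3, -3) → (3, 0) → (0, 3) → (-5, 0))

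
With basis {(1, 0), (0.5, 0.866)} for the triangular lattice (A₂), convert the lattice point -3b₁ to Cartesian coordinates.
(-3, 0)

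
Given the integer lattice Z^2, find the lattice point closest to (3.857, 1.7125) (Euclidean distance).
(4, 2)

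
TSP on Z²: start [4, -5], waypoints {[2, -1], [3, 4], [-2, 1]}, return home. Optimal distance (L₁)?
30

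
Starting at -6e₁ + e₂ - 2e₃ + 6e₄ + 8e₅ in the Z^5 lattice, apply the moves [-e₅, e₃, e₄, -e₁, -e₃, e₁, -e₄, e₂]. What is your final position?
(-6, 2, -2, 6, 7)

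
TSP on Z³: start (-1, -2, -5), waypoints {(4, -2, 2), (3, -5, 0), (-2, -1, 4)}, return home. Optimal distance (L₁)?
38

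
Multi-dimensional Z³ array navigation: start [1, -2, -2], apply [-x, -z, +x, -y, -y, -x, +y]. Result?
(0, -3, -3)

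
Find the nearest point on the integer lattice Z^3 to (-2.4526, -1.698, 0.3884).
(-2, -2, 0)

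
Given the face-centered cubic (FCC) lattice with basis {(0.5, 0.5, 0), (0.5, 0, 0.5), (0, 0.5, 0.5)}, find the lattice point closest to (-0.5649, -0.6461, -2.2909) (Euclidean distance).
(-0.5, -0.5, -2)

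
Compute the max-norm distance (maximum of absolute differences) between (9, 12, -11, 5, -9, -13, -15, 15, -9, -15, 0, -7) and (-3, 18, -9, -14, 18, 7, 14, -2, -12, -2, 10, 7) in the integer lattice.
29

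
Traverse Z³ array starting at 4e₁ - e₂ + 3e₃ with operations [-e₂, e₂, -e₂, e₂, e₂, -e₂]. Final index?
(4, -1, 3)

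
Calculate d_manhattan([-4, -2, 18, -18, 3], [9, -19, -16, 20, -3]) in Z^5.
108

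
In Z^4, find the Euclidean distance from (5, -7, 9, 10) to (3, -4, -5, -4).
20.1246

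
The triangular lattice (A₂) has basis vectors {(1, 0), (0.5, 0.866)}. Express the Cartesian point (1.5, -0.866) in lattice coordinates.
2b₁ - b₂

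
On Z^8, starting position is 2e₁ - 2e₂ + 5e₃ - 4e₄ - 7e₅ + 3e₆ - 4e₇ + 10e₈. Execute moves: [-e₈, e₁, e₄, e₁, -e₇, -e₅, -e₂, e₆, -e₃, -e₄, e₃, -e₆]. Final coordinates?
(4, -3, 5, -4, -8, 3, -5, 9)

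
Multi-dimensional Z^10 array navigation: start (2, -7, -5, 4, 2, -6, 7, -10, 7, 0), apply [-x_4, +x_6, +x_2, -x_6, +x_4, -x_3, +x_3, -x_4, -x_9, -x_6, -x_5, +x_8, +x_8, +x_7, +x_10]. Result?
(2, -6, -5, 3, 1, -7, 8, -8, 6, 1)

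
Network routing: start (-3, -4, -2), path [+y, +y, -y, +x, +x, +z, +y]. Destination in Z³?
(-1, -2, -1)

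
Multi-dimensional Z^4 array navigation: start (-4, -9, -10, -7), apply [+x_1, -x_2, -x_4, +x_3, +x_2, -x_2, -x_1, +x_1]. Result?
(-3, -10, -9, -8)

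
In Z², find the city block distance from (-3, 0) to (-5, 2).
4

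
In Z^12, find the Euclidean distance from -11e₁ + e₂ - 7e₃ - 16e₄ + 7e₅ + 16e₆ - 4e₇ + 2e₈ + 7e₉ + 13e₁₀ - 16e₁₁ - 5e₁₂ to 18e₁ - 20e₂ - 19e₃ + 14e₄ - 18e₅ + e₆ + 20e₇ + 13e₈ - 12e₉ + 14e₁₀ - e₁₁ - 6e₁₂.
66.7907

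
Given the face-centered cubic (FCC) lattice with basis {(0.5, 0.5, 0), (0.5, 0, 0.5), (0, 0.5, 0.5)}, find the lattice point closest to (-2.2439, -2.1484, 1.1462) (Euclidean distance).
(-2, -2, 1)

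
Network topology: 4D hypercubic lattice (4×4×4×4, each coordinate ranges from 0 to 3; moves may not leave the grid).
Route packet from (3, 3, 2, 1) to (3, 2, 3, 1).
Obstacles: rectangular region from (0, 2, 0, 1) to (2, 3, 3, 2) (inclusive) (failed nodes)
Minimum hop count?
2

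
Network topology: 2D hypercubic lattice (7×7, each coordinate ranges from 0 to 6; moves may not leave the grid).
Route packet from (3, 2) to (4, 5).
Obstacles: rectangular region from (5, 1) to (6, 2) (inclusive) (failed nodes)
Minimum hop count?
4
(one shortest path: (3, 2) → (4, 2) → (4, 3) → (4, 4) → (4, 5))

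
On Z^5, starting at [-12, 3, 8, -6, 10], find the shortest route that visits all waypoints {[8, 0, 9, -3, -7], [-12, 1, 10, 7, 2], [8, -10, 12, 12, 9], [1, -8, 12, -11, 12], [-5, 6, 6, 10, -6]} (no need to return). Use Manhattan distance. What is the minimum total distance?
167
(one optimal route: (-12, 3, 8, -6, 10) → (-12, 1, 10, 7, 2) → (-5, 6, 6, 10, -6) → (8, 0, 9, -3, -7) → (8, -10, 12, 12, 9) → (1, -8, 12, -11, 12))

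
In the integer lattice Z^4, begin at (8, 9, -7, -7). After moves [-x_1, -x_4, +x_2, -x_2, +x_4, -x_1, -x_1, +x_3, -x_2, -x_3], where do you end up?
(5, 8, -7, -7)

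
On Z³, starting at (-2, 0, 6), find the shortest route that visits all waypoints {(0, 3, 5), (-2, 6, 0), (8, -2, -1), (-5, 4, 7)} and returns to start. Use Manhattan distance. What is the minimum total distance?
64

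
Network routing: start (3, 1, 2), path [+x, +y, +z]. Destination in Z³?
(4, 2, 3)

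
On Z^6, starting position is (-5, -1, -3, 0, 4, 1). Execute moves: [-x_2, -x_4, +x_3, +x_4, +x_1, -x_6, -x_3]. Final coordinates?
(-4, -2, -3, 0, 4, 0)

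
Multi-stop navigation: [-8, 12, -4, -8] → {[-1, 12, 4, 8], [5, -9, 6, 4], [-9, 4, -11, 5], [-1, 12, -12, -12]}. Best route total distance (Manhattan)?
120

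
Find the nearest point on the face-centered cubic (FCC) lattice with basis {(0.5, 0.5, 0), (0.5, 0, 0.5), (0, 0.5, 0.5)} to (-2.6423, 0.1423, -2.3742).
(-2.5, 0, -2.5)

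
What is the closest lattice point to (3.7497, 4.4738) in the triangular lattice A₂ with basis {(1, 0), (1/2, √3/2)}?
(3.5, 4.33)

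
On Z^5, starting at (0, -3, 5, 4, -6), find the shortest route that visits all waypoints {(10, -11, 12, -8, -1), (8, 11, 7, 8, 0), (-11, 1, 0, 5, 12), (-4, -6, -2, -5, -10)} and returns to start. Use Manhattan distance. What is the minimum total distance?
208
(one optimal route: (0, -3, 5, 4, -6) → (-11, 1, 0, 5, 12) → (8, 11, 7, 8, 0) → (10, -11, 12, -8, -1) → (-4, -6, -2, -5, -10) → (0, -3, 5, 4, -6))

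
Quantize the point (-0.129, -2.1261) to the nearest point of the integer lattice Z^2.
(0, -2)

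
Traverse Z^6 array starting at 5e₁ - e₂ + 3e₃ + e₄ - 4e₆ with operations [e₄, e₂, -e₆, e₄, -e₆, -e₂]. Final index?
(5, -1, 3, 3, 0, -6)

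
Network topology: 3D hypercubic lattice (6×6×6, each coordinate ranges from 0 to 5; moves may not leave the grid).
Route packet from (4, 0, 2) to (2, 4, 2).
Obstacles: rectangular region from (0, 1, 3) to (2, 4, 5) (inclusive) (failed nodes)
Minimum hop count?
6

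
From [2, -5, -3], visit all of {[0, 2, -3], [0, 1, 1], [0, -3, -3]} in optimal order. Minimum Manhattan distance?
14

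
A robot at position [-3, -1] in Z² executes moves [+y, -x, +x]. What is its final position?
(-3, 0)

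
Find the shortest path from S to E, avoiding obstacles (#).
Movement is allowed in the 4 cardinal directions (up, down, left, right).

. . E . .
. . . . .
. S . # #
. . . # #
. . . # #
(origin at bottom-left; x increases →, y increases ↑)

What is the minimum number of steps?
3
(one shortest path: (1, 2) → (2, 2) → (2, 3) → (2, 4))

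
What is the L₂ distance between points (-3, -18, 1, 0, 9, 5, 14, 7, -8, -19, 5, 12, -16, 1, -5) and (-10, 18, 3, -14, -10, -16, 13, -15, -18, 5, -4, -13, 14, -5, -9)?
71.8749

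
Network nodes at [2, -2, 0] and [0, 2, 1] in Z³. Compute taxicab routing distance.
7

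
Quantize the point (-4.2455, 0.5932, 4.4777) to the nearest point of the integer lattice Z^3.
(-4, 1, 4)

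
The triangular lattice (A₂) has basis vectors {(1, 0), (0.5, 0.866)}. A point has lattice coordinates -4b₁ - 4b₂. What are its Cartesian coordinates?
(-6, -3.464)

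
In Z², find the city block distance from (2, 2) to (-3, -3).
10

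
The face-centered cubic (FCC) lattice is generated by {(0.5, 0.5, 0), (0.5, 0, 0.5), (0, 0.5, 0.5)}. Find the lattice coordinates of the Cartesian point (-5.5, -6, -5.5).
-6b₁ - 5b₂ - 6b₃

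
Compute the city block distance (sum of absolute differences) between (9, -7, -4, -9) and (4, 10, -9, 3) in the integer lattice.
39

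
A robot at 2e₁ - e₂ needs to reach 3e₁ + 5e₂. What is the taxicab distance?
7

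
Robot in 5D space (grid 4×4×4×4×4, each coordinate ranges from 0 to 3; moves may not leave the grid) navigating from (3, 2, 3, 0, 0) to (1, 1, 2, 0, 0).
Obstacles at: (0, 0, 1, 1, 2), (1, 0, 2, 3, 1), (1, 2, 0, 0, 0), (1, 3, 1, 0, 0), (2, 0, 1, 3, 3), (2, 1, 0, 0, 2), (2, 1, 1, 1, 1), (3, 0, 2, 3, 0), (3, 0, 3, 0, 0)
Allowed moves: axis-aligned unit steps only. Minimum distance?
4
(one shortest path: (3, 2, 3, 0, 0) → (2, 2, 3, 0, 0) → (1, 2, 3, 0, 0) → (1, 1, 3, 0, 0) → (1, 1, 2, 0, 0))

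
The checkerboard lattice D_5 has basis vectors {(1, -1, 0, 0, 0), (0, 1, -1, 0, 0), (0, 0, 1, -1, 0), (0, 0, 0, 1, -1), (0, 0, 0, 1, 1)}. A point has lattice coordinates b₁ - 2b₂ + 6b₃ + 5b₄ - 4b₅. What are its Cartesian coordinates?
(1, -3, 8, -5, -9)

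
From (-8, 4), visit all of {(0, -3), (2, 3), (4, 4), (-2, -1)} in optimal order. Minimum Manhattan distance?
26
(one optimal route: (-8, 4) → (-2, -1) → (0, -3) → (2, 3) → (4, 4))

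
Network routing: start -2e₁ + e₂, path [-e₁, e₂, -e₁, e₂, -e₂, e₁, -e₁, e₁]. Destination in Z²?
(-3, 2)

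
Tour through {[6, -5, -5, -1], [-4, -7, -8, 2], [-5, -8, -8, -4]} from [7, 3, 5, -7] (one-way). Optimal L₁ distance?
51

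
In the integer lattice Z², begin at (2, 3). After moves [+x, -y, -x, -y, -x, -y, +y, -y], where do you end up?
(1, 0)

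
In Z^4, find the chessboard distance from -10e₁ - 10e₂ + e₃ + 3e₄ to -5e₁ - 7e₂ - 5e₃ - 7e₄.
10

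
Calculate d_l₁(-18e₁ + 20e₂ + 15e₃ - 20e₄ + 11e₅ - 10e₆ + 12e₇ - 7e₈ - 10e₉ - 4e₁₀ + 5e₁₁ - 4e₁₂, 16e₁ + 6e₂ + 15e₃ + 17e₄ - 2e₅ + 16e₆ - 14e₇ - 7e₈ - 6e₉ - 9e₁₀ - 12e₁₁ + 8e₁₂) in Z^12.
188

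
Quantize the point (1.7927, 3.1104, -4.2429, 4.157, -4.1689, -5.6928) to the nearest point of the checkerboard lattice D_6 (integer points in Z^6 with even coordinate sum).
(2, 3, -4, 4, -4, -5)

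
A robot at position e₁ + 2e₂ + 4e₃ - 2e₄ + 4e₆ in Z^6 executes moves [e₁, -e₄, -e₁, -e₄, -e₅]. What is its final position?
(1, 2, 4, -4, -1, 4)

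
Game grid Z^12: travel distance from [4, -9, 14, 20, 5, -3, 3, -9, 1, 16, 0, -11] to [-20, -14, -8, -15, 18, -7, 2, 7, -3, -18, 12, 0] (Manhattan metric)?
181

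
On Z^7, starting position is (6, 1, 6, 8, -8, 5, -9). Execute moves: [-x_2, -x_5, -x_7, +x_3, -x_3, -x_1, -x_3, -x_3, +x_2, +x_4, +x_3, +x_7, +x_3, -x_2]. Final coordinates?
(5, 0, 6, 9, -9, 5, -9)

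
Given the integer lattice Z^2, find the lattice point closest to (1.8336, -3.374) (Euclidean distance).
(2, -3)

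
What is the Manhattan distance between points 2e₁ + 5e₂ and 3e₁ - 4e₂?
10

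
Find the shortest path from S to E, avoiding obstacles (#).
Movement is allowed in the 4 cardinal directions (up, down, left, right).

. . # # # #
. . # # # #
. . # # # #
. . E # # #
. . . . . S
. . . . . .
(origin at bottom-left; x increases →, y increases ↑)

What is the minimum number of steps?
4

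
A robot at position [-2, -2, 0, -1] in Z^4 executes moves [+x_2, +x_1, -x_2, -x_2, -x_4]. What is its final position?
(-1, -3, 0, -2)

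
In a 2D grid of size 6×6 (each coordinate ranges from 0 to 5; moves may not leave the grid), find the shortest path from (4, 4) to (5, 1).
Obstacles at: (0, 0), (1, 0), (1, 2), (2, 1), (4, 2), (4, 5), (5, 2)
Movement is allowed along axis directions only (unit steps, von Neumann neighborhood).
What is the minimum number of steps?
6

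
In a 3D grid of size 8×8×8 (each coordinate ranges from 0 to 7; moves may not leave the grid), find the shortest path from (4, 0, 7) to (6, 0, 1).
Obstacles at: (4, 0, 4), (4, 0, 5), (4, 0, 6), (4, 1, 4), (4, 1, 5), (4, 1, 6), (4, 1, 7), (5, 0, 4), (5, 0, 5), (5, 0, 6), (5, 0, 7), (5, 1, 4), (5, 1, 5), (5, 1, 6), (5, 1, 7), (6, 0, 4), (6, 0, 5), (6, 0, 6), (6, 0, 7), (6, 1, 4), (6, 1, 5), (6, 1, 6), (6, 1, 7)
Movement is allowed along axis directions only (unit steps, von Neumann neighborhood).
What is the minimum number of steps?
10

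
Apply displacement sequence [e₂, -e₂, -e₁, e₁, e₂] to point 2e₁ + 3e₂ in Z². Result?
(2, 4)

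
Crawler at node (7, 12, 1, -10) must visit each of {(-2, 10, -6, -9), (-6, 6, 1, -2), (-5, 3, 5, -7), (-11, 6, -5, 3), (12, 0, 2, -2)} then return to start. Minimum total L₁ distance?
128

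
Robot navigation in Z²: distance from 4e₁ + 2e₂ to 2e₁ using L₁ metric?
4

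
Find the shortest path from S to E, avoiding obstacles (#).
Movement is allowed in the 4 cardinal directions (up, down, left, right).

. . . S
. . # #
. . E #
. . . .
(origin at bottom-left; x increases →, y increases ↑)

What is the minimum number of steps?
5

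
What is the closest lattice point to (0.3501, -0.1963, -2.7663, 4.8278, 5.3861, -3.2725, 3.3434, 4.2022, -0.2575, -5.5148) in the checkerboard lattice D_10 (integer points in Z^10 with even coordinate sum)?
(0, 0, -3, 5, 5, -3, 3, 4, 0, -5)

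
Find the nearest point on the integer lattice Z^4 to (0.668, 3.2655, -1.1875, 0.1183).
(1, 3, -1, 0)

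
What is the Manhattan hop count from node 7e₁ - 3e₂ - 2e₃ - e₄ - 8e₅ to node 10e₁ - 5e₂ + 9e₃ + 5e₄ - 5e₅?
25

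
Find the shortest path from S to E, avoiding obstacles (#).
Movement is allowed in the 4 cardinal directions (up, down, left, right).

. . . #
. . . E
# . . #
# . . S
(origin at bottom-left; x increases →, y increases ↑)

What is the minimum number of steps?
4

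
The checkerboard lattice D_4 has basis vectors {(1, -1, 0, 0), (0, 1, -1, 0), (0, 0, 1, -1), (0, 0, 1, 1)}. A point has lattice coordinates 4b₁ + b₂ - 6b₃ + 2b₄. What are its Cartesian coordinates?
(4, -3, -5, 8)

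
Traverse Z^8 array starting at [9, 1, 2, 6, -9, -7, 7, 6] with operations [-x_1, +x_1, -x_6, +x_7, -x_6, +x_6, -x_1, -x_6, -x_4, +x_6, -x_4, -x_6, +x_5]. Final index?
(8, 1, 2, 4, -8, -9, 8, 6)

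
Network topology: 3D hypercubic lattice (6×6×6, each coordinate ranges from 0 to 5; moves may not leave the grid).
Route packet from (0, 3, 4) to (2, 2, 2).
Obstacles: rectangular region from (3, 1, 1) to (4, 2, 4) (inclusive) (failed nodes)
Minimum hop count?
5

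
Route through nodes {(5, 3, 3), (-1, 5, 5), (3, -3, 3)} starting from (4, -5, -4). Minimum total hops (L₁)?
28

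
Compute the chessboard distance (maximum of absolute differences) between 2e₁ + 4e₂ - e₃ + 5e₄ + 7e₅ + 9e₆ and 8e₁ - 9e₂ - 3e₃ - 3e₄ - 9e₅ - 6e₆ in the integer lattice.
16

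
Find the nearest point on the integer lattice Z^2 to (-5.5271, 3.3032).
(-6, 3)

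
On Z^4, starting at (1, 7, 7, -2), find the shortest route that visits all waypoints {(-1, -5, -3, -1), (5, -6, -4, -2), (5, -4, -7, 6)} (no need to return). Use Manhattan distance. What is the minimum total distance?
47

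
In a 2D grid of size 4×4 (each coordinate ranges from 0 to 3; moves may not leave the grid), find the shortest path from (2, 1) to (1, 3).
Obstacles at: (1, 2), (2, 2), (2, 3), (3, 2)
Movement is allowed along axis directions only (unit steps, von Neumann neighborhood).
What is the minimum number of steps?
5
(one shortest path: (2, 1) → (1, 1) → (0, 1) → (0, 2) → (0, 3) → (1, 3))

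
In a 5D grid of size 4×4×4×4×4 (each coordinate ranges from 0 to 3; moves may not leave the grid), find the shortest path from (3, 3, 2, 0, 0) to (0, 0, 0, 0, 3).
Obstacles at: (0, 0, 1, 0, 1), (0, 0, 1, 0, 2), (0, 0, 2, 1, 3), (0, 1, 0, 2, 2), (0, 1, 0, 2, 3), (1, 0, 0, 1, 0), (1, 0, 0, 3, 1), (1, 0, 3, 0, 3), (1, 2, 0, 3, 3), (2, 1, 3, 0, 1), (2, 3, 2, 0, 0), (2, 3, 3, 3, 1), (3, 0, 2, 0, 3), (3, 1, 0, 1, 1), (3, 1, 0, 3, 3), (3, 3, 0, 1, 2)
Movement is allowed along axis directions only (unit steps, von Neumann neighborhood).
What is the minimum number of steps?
11
(one shortest path: (3, 3, 2, 0, 0) → (3, 2, 2, 0, 0) → (2, 2, 2, 0, 0) → (1, 2, 2, 0, 0) → (0, 2, 2, 0, 0) → (0, 1, 2, 0, 0) → (0, 0, 2, 0, 0) → (0, 0, 1, 0, 0) → (0, 0, 0, 0, 0) → (0, 0, 0, 0, 1) → (0, 0, 0, 0, 2) → (0, 0, 0, 0, 3))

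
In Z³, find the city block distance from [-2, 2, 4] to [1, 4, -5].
14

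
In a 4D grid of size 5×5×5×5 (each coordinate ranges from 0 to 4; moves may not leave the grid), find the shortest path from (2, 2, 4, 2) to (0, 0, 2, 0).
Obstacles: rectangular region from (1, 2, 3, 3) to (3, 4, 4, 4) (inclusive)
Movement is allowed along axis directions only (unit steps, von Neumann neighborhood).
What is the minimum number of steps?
8
(one shortest path: (2, 2, 4, 2) → (1, 2, 4, 2) → (0, 2, 4, 2) → (0, 1, 4, 2) → (0, 0, 4, 2) → (0, 0, 3, 2) → (0, 0, 2, 2) → (0, 0, 2, 1) → (0, 0, 2, 0))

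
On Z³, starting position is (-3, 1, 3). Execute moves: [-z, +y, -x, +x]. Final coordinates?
(-3, 2, 2)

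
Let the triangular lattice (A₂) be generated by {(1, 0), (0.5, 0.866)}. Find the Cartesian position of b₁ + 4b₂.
(3, 3.464)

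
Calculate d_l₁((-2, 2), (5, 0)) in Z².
9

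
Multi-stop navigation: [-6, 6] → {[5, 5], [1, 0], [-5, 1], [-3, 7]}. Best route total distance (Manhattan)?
28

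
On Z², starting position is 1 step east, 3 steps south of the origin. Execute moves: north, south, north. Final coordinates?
(1, -2)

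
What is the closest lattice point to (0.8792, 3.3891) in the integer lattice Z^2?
(1, 3)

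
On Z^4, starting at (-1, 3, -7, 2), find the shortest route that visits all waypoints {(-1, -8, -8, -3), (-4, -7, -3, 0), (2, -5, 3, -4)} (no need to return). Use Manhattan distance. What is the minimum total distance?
47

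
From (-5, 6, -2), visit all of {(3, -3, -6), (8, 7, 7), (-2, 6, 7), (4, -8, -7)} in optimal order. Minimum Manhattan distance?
58
(one optimal route: (-5, 6, -2) → (-2, 6, 7) → (8, 7, 7) → (3, -3, -6) → (4, -8, -7))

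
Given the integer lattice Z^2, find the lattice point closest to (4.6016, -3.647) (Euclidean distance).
(5, -4)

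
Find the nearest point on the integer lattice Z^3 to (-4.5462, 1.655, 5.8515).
(-5, 2, 6)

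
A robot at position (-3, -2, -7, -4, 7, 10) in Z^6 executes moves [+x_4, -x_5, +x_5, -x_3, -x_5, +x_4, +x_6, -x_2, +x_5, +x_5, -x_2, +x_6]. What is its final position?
(-3, -4, -8, -2, 8, 12)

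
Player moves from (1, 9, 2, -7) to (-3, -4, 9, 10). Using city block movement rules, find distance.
41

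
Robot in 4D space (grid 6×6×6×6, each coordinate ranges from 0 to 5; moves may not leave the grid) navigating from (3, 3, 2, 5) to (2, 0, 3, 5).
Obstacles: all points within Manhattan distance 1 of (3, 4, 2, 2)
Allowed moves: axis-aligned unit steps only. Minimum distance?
5
(one shortest path: (3, 3, 2, 5) → (2, 3, 2, 5) → (2, 2, 2, 5) → (2, 1, 2, 5) → (2, 0, 2, 5) → (2, 0, 3, 5))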